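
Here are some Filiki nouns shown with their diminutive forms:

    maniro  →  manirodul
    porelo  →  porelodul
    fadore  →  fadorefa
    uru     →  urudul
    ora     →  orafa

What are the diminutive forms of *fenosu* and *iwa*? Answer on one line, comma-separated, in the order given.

The alternation tracks the last vowel of the stem — -dul when the last vowel of the stem is a rounded vowel (*maniro*, *porelo*, *uru*); -fa when the last vowel of the stem is an unrounded vowel (*fadore*, *ora*).
The last vowel of *fenosu* is /u/, which is a rounded vowel, so the suffix is -dul, giving *fenosudul*.
Since the last vowel of *iwa* is /a/ (an unrounded vowel), it takes -fa, giving *iwafa*.

fenosudul, iwafa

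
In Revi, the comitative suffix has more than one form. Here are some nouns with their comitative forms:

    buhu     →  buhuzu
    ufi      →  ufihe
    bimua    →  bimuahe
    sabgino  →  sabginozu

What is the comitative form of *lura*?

lurahe

The alternation tracks the last vowel of the stem — -zu when the last vowel of the stem is a rounded vowel (*buhu*, *sabgino*); -he when the last vowel of the stem is an unrounded vowel (*ufi*, *bimua*).
*lura* — last vowel /a/ (an unrounded vowel) → -he → *lurahe*.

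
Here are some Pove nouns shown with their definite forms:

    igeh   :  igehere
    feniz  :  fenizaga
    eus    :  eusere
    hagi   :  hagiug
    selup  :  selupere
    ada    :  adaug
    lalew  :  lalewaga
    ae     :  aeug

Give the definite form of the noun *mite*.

miteug

The suffix is conditioned by the final sound: -ere when the stem ends in a voiceless consonant (*igeh*, *eus*, *selup*); -aga when the stem ends in a voiced consonant (*feniz*, *lalew*); -ug when the stem ends in a vowel (*hagi*, *ada*, *ae*).
*mite*: final sound = /e/, a vowel → -ug → *miteug*.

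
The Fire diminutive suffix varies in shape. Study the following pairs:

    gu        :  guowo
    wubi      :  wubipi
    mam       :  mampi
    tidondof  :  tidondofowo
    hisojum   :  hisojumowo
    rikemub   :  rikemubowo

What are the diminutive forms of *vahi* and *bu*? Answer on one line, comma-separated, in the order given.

The pattern is rounding harmony: -owo when the last vowel of the stem is a rounded vowel (*gu*, *tidondof*, *hisojum*, *rikemub*); -pi when the last vowel of the stem is an unrounded vowel (*wubi*, *mam*).
*vahi* — last vowel /i/ (an unrounded vowel) → -pi → *vahipi*.
*bu*: last vowel = /u/, a rounded vowel → -owo → *buowo*.

vahipi, buowo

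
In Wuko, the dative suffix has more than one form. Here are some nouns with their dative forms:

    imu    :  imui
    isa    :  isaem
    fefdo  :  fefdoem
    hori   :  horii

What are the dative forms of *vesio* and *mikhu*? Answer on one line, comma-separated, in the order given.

vesioem, mikhui

The suffix is conditioned by the last vowel: -i when the last vowel of the stem is a high vowel (*imu*, *hori*); -em when the last vowel of the stem is a non-high vowel (*isa*, *fefdo*).
*vesio*: last vowel = /o/, a non-high vowel → -em → *vesioem*.
The last vowel of *mikhu* is /u/, which is a high vowel, so the suffix is -i, giving *mikhui*.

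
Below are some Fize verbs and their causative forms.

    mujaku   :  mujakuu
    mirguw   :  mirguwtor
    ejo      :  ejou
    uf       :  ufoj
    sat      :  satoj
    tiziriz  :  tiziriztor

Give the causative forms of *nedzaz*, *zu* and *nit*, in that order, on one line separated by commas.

The suffix is conditioned by the final sound: -oj when the stem ends in a voiceless consonant (*uf*, *sat*); -tor when the stem ends in a voiced consonant (*mirguw*, *tiziriz*); -u when the stem ends in a vowel (*mujaku*, *ejo*).
The final sound of *nedzaz* is /z/, which is a voiced consonant, so the suffix is -tor, giving *nedzaztor*.
The final sound of *zu* is /u/, which is a vowel, so the suffix is -u, giving *zuu*.
Since the final sound of *nit* is /t/ (a voiceless consonant), it takes -oj, giving *nitoj*.

nedzaztor, zuu, nitoj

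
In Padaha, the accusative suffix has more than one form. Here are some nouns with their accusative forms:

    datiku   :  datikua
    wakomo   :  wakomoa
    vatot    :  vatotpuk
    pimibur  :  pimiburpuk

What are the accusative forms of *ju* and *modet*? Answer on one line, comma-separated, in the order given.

Looking at the final sound of each stem: -puk when the stem ends in a consonant (*vatot*, *pimibur*); -a when the stem ends in a vowel (*datiku*, *wakomo*).
The final sound of *ju* is /u/, which is a vowel, so the suffix is -a, giving *jua*.
Since the final sound of *modet* is /t/ (a consonant), it takes -puk, giving *modetpuk*.

jua, modetpuk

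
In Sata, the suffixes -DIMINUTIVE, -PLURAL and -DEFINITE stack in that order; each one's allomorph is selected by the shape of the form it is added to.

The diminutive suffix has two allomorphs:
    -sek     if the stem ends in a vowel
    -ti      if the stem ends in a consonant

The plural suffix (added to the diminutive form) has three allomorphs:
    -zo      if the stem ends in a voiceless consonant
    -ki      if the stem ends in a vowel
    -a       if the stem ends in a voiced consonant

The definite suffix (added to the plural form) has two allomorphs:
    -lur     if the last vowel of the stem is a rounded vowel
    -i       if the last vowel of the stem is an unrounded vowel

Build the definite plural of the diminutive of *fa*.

fasekzolur

*fa* — final sound /a/ (a vowel) → -sek → *fasek*.
The diminutive form *fasek* — final sound /k/ (a voiceless consonant) → -zo → *fasekzo*.
The plural form *fasekzo*: last vowel = /o/, a rounded vowel → -lur → *fasekzolur*.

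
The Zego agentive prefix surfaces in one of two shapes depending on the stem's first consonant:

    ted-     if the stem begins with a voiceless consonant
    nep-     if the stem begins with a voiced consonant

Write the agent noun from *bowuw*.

*bowuw* — first consonant /b/ (voiced) → nep- → *nepbowuw*.

nepbowuw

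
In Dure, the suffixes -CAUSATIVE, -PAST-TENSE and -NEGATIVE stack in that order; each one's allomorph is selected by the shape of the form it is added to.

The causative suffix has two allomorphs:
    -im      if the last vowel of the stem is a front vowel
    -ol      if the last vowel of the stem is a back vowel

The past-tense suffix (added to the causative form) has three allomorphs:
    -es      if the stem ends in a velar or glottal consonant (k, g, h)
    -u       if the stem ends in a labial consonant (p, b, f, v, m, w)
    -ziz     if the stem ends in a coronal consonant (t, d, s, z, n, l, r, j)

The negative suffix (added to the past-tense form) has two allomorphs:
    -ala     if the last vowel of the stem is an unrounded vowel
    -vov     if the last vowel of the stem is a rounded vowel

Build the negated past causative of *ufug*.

ufugolzizala

*ufug*: last vowel = /u/, a back vowel → -ol → *ufugol*.
Since the final consonant of the causative form *ufugol* is /l/ (coronal), it takes -ziz, giving *ufugolziz*.
The past-tense form *ufugolziz*: last vowel = /i/, an unrounded vowel → -ala → *ufugolzizala*.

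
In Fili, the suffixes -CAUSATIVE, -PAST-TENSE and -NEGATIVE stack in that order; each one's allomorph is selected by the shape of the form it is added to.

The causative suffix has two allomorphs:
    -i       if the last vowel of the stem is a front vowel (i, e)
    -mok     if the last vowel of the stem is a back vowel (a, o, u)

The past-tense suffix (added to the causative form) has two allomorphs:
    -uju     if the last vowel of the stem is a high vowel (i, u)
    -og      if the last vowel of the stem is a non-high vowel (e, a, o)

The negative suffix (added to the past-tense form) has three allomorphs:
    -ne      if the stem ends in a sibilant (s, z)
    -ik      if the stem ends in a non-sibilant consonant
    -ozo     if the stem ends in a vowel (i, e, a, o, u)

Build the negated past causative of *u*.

umokogik

*u*: last vowel = /u/, a back vowel → -mok → *umok*.
The last vowel of the causative form *umok* is /o/, which is a non-high vowel, so the past-tense suffix is -og, giving *umokog*.
The final sound of the past-tense form *umokog* is /g/, which is a non-sibilant consonant, so the negative suffix is -ik, giving *umokogik*.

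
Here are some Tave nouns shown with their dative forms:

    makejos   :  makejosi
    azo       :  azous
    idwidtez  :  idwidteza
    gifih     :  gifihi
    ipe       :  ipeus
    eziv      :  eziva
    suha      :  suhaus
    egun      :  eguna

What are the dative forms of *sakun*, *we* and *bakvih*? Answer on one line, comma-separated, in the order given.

The pattern is voicing of the final sound: -i when the stem ends in a voiceless consonant (*makejos*, *gifih*); -a when the stem ends in a voiced consonant (*idwidtez*, *eziv*, *egun*); -us when the stem ends in a vowel (*azo*, *ipe*, *suha*).
*sakun* — final sound /n/ (a voiced consonant) → -a → *sakuna*.
*we* — final sound /e/ (a vowel) → -us → *weus*.
*bakvih* — final sound /h/ (a voiceless consonant) → -i → *bakvihi*.

sakuna, weus, bakvihi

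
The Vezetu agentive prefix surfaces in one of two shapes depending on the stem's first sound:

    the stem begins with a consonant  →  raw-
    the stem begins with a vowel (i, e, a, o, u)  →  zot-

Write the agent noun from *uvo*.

zotuvo

The first sound of *uvo* is /u/, which is a vowel, so the prefix is zot-, giving *zotuvo*.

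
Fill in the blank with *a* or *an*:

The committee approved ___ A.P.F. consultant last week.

The indefinite article is chosen by the initial *sound* of the following word, not its spelling.
The initialism *A.P.F.* is read letter by letter; the first letter, A, is pronounced /eɪ/, which begins with a vowel sound.
So the article is *an*: The committee approved an A.P.F. consultant last week.

an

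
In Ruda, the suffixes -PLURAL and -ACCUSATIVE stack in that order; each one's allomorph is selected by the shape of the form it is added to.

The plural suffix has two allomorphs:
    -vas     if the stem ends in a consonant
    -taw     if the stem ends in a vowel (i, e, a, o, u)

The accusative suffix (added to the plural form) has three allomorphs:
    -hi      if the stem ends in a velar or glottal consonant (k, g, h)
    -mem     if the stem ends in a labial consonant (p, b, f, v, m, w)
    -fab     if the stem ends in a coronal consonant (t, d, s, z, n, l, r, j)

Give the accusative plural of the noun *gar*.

garvasfab

*gar* — final sound /r/ (a consonant) → -vas → *garvas*.
Since the final consonant of the plural form *garvas* is /s/ (coronal), it takes -fab, giving *garvasfab*.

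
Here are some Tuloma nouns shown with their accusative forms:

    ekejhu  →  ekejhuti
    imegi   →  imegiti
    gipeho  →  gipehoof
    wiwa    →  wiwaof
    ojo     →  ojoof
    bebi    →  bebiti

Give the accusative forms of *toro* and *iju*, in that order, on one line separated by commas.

toroof, ijuti

The pattern is height harmony: -ti when the last vowel of the stem is a high vowel (*ekejhu*, *imegi*, *bebi*); -of when the last vowel of the stem is a non-high vowel (*gipeho*, *wiwa*, *ojo*).
*toro* — last vowel /o/ (a non-high vowel) → -of → *toroof*.
*iju* — last vowel /u/ (a high vowel) → -ti → *ijuti*.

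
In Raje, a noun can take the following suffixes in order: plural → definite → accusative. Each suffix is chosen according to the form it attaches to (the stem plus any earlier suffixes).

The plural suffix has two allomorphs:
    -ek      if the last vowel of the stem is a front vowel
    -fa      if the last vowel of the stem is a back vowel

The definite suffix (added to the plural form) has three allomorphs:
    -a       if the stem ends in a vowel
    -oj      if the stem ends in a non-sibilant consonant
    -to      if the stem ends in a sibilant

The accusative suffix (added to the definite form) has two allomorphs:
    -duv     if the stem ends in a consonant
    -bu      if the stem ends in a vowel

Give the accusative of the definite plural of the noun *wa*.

The last vowel of *wa* is /a/, which is a back vowel, so the plural suffix is -fa, giving *wafa*.
The plural form *wafa* — final sound /a/ (a vowel) → -a → *wafaa*.
The definite form *wafaa* — final sound /a/ (a vowel) → -bu → *wafaabu*.

wafaabu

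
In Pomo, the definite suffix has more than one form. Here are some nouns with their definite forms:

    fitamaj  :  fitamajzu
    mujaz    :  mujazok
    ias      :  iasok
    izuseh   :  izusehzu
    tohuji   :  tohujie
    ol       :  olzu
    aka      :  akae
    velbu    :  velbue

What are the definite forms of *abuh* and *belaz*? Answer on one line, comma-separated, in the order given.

The alternation tracks the final sound of the stem — -ok when the stem ends in a sibilant (*mujaz*, *ias*); -zu when the stem ends in a non-sibilant consonant (*fitamaj*, *izuseh*, *ol*); -e when the stem ends in a vowel (*tohuji*, *aka*, *velbu*).
Since the final sound of *abuh* is /h/ (a non-sibilant consonant), it takes -zu, giving *abuhzu*.
The final sound of *belaz* is /z/, which is a sibilant, so the suffix is -ok, giving *belazok*.

abuhzu, belazok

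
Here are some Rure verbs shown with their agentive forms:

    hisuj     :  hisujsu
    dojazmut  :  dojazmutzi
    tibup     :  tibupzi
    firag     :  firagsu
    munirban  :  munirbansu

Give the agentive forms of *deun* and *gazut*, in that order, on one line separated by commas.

deunsu, gazutzi

The suffix is conditioned by the final consonant: -zi when the stem ends in a voiceless consonant (*dojazmut*, *tibup*); -su when the stem ends in a voiced consonant (*hisuj*, *firag*, *munirban*).
Since the final consonant of *deun* is /n/ (voiced), it takes -su, giving *deunsu*.
*gazut*: final consonant = /t/, voiceless → -zi → *gazutzi*.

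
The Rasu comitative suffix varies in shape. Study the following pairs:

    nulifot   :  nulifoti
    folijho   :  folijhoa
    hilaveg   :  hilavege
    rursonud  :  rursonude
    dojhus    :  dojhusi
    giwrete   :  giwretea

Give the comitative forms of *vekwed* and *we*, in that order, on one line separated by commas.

The pattern is voicing of the final sound: -i when the stem ends in a voiceless consonant (*nulifot*, *dojhus*); -e when the stem ends in a voiced consonant (*hilaveg*, *rursonud*); -a when the stem ends in a vowel (*folijho*, *giwrete*).
The final sound of *vekwed* is /d/, which is a voiced consonant, so the suffix is -e, giving *vekwede*.
The final sound of *we* is /e/, which is a vowel, so the suffix is -a, giving *wea*.

vekwede, wea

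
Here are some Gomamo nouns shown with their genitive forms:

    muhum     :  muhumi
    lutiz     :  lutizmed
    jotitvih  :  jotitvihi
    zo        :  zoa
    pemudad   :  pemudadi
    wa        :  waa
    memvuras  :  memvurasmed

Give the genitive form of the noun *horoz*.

The suffix is conditioned by the final sound: -med when the stem ends in a sibilant (*lutiz*, *memvuras*); -i when the stem ends in a non-sibilant consonant (*muhum*, *jotitvih*, *pemudad*); -a when the stem ends in a vowel (*zo*, *wa*).
*horoz* — final sound /z/ (a sibilant) → -med → *horozmed*.

horozmed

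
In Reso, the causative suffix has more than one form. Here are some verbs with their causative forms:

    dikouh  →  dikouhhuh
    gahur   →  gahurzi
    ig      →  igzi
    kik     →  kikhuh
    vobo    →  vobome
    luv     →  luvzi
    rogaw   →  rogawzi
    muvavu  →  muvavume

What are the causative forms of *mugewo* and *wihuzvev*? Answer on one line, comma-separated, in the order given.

Looking at the final sound of each stem: -huh when the stem ends in a voiceless consonant (*dikouh*, *kik*); -zi when the stem ends in a voiced consonant (*gahur*, *ig*, *luv*, *rogaw*); -me when the stem ends in a vowel (*vobo*, *muvavu*).
The final sound of *mugewo* is /o/, which is a vowel, so the suffix is -me, giving *mugewome*.
*wihuzvev*: final sound = /v/, a voiced consonant → -zi → *wihuzvevzi*.

mugewome, wihuzvevzi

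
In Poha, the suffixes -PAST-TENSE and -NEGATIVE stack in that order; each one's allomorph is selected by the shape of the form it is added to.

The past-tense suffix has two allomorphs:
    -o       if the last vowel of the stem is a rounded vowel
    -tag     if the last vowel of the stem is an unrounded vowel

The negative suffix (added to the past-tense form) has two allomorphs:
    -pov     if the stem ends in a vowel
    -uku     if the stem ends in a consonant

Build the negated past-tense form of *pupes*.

pupestaguku

Since the last vowel of *pupes* is /e/ (an unrounded vowel), it takes -tag, giving *pupestag*.
The past-tense form *pupestag*: final sound = /g/, a consonant → -uku → *pupestaguku*.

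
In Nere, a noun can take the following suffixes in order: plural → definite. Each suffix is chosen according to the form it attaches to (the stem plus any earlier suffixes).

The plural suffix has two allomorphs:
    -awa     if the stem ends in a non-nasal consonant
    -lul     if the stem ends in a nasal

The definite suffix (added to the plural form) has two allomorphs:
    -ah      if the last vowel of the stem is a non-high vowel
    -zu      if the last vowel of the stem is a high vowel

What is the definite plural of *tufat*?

The final consonant of *tufat* is /t/, which is non-nasal, so the plural suffix is -awa, giving *tufatawa*.
The plural form *tufatawa*: last vowel = /a/, a non-high vowel → -ah → *tufatawaah*.

tufatawaah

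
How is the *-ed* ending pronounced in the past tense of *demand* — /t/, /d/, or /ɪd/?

/ɪd/

The stem *demand* ends in /t/ or /d/.
The -ed suffix is realized as /ɪd/ after /t, d/; as /t/ after other voiceless consonants; and as /d/ after other voiced sounds.
So -ed on *demand* is pronounced /ɪd/.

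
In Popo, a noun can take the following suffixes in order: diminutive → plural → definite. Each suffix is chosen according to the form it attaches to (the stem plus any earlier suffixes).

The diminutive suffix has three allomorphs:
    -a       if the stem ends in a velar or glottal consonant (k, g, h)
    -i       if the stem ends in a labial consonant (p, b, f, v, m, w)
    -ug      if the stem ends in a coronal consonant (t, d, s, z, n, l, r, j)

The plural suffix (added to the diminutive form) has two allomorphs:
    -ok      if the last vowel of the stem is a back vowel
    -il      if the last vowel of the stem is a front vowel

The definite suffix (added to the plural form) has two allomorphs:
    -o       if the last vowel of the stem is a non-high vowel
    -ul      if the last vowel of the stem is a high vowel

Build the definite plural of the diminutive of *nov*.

noviilul

*nov* — final consonant /v/ (labial) → -i → *novi*.
The diminutive form *novi* — last vowel /i/ (a front vowel) → -il → *noviil*.
The plural form *noviil* — last vowel /i/ (a high vowel) → -ul → *noviilul*.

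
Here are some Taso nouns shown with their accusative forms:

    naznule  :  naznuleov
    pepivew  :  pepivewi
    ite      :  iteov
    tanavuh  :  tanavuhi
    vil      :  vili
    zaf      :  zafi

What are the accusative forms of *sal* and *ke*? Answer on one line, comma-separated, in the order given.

The pattern is consonant vs. vowel: -i when the stem ends in a consonant (*pepivew*, *tanavuh*, *vil*, *zaf*); -ov when the stem ends in a vowel (*naznule*, *ite*).
*sal*: final sound = /l/, a consonant → -i → *sali*.
*ke* — final sound /e/ (a vowel) → -ov → *keov*.

sali, keov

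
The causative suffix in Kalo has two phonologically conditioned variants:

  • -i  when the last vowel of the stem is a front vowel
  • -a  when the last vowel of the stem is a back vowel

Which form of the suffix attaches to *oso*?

The last vowel of *oso* is /o/, which is a back vowel, so the suffix is -a.

-a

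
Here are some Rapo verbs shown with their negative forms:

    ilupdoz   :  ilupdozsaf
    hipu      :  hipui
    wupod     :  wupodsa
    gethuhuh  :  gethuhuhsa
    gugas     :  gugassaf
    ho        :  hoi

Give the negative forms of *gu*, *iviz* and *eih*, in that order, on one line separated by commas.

gui, ivizsaf, eihsa

The pattern is sibilance of the final sound: -saf when the stem ends in a sibilant (*ilupdoz*, *gugas*); -sa when the stem ends in a non-sibilant consonant (*wupod*, *gethuhuh*); -i when the stem ends in a vowel (*hipu*, *ho*).
Since the final sound of *gu* is /u/ (a vowel), it takes -i, giving *gui*.
The final sound of *iviz* is /z/, which is a sibilant, so the suffix is -saf, giving *ivizsaf*.
Since the final sound of *eih* is /h/ (a non-sibilant consonant), it takes -sa, giving *eihsa*.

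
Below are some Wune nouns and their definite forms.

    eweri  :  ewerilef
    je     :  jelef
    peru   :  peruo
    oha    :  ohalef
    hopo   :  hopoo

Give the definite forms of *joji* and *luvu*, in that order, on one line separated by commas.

jojilef, luvuo

The suffix is conditioned by the last vowel: -o when the last vowel of the stem is a rounded vowel (*peru*, *hopo*); -lef when the last vowel of the stem is an unrounded vowel (*eweri*, *je*, *oha*).
The last vowel of *joji* is /i/, which is an unrounded vowel, so the suffix is -lef, giving *jojilef*.
*luvu*: last vowel = /u/, a rounded vowel → -o → *luvuo*.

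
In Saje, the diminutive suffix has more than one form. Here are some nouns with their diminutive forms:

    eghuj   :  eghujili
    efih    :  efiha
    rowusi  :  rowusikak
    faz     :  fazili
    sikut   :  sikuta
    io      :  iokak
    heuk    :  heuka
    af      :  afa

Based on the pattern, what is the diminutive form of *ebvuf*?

The pattern is voicing of the final sound: -a when the stem ends in a voiceless consonant (*efih*, *sikut*, *heuk*, *af*); -ili when the stem ends in a voiced consonant (*eghuj*, *faz*); -kak when the stem ends in a vowel (*rowusi*, *io*).
*ebvuf*: final sound = /f/, a voiceless consonant → -a → *ebvufa*.

ebvufa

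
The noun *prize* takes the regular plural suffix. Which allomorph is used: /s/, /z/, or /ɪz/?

/ɪz/

The stem *prize* ends in a sibilant (/s, z, ʃ, ʒ, tʃ, dʒ/).
The plural suffix surfaces as /ɪz/ after sibilants, /s/ after other voiceless consonants, and /z/ after other voiced sounds.
So the plural -s on *prize* is pronounced /ɪz/.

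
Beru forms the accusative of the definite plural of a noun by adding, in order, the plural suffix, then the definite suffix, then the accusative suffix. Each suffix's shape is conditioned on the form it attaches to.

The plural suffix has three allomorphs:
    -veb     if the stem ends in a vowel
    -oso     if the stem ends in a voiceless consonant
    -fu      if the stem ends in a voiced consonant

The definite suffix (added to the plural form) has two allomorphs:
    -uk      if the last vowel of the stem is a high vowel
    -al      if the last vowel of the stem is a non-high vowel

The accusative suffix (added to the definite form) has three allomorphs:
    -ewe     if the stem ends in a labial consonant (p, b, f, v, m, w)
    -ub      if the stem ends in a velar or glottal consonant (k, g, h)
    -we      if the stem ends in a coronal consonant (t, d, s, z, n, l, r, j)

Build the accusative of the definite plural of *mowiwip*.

mowiwiposoalwe

Since the final sound of *mowiwip* is /p/ (a voiceless consonant), it takes -oso, giving *mowiwiposo*.
The last vowel of the plural form *mowiwiposo* is /o/, which is a non-high vowel, so the definite suffix is -al, giving *mowiwiposoal*.
The definite form *mowiwiposoal* — final consonant /l/ (coronal) → -we → *mowiwiposoalwe*.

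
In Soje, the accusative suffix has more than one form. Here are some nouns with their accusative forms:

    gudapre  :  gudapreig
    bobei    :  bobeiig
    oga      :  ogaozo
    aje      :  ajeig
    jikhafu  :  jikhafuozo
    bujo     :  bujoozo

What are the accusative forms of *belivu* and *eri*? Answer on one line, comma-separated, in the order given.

belivuozo, eriig

The pattern is front/back vowel harmony: -ig when the last vowel of the stem is a front vowel (*gudapre*, *bobei*, *aje*); -ozo when the last vowel of the stem is a back vowel (*oga*, *jikhafu*, *bujo*).
*belivu* — last vowel /u/ (a back vowel) → -ozo → *belivuozo*.
*eri*: last vowel = /i/, a front vowel → -ig → *eriig*.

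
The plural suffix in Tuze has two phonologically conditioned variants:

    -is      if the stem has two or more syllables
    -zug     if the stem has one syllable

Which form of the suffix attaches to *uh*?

*uh* has one syllable, so the suffix is -zug.

-zug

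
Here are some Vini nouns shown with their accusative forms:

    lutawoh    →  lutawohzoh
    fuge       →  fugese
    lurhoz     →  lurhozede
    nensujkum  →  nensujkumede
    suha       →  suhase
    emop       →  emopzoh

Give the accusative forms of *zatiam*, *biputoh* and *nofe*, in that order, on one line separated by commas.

zatiamede, biputohzoh, nofese

Looking at the final sound of each stem: -zoh when the stem ends in a voiceless consonant (*lutawoh*, *emop*); -ede when the stem ends in a voiced consonant (*lurhoz*, *nensujkum*); -se when the stem ends in a vowel (*fuge*, *suha*).
Since the final sound of *zatiam* is /m/ (a voiced consonant), it takes -ede, giving *zatiamede*.
The final sound of *biputoh* is /h/, which is a voiceless consonant, so the suffix is -zoh, giving *biputohzoh*.
The final sound of *nofe* is /e/, which is a vowel, so the suffix is -se, giving *nofese*.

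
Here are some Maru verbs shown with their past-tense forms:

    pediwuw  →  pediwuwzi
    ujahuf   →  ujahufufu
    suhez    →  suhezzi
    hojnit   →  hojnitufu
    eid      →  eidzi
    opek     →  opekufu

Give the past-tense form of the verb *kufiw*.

The suffix is conditioned by the final consonant: -ufu when the stem ends in a voiceless consonant (*ujahuf*, *hojnit*, *opek*); -zi when the stem ends in a voiced consonant (*pediwuw*, *suhez*, *eid*).
The final consonant of *kufiw* is /w/, which is voiced, so the suffix is -zi, giving *kufiwzi*.

kufiwzi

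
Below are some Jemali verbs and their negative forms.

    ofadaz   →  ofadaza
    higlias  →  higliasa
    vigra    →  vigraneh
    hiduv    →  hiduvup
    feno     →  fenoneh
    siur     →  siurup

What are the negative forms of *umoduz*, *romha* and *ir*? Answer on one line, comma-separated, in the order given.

The pattern is sibilance of the final sound: -a when the stem ends in a sibilant (*ofadaz*, *higlias*); -up when the stem ends in a non-sibilant consonant (*hiduv*, *siur*); -neh when the stem ends in a vowel (*vigra*, *feno*).
*umoduz*: final sound = /z/, a sibilant → -a → *umoduza*.
*romha*: final sound = /a/, a vowel → -neh → *romhaneh*.
*ir* — final sound /r/ (a non-sibilant consonant) → -up → *irup*.

umoduza, romhaneh, irup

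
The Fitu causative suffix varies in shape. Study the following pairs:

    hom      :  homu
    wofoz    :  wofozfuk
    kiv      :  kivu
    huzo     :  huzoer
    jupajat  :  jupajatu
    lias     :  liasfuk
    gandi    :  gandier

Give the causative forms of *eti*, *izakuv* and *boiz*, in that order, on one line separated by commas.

etier, izakuvu, boizfuk

The alternation tracks the final sound of the stem — -fuk when the stem ends in a sibilant (*wofoz*, *lias*); -u when the stem ends in a non-sibilant consonant (*hom*, *kiv*, *jupajat*); -er when the stem ends in a vowel (*huzo*, *gandi*).
The final sound of *eti* is /i/, which is a vowel, so the suffix is -er, giving *etier*.
*izakuv* — final sound /v/ (a non-sibilant consonant) → -u → *izakuvu*.
The final sound of *boiz* is /z/, which is a sibilant, so the suffix is -fuk, giving *boizfuk*.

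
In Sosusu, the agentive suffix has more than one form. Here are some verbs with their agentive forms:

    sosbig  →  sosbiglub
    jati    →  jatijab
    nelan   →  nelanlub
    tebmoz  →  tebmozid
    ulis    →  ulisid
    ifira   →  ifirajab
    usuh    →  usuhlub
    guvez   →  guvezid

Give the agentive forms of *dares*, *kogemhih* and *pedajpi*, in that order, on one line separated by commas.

daresid, kogemhihlub, pedajpijab

The alternation tracks the final sound of the stem — -id when the stem ends in a sibilant (*tebmoz*, *ulis*, *guvez*); -lub when the stem ends in a non-sibilant consonant (*sosbig*, *nelan*, *usuh*); -jab when the stem ends in a vowel (*jati*, *ifira*).
Since the final sound of *dares* is /s/ (a sibilant), it takes -id, giving *daresid*.
*kogemhih*: final sound = /h/, a non-sibilant consonant → -lub → *kogemhihlub*.
Since the final sound of *pedajpi* is /i/ (a vowel), it takes -jab, giving *pedajpijab*.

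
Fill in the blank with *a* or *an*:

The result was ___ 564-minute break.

The indefinite article is chosen by the initial *sound* of the following word, not its spelling.
The number *564* is spoken "five hundred …", beginning with /faɪv/ — a consonant sound.
So the article is *a*: The result was a 564-minute break.

a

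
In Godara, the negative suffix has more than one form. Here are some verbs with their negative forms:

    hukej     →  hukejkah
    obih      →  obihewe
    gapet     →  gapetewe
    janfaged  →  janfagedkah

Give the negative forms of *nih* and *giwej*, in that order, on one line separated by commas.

nihewe, giwejkah

The alternation tracks the final consonant of the stem — -ewe when the stem ends in a voiceless consonant (*obih*, *gapet*); -kah when the stem ends in a voiced consonant (*hukej*, *janfaged*).
*nih*: final consonant = /h/, voiceless → -ewe → *nihewe*.
*giwej*: final consonant = /j/, voiced → -kah → *giwejkah*.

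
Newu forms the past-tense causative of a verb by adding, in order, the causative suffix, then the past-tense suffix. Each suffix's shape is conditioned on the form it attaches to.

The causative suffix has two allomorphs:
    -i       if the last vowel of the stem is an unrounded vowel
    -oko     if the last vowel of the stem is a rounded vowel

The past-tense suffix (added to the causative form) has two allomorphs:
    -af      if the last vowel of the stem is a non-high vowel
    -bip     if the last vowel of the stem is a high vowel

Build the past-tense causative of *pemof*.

pemofokoaf

*pemof*: last vowel = /o/, a rounded vowel → -oko → *pemofoko*.
The causative form *pemofoko* — last vowel /o/ (a non-high vowel) → -af → *pemofokoaf*.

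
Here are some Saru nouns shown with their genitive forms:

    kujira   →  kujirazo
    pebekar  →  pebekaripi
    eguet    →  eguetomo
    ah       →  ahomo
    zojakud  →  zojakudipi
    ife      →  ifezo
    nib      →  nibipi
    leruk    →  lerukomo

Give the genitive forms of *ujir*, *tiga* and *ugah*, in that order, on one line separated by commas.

The alternation tracks the final sound of the stem — -omo when the stem ends in a voiceless consonant (*eguet*, *ah*, *leruk*); -ipi when the stem ends in a voiced consonant (*pebekar*, *zojakud*, *nib*); -zo when the stem ends in a vowel (*kujira*, *ife*).
The final sound of *ujir* is /r/, which is a voiced consonant, so the suffix is -ipi, giving *ujiripi*.
The final sound of *tiga* is /a/, which is a vowel, so the suffix is -zo, giving *tigazo*.
*ugah*: final sound = /h/, a voiceless consonant → -omo → *ugahomo*.

ujiripi, tigazo, ugahomo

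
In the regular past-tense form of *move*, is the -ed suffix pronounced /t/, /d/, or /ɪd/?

/d/

The stem *move* ends in a voiced sound other than /d/.
The -ed suffix is realized as /ɪd/ after /t, d/; as /t/ after other voiceless consonants; and as /d/ after other voiced sounds.
So -ed on *move* is pronounced /d/.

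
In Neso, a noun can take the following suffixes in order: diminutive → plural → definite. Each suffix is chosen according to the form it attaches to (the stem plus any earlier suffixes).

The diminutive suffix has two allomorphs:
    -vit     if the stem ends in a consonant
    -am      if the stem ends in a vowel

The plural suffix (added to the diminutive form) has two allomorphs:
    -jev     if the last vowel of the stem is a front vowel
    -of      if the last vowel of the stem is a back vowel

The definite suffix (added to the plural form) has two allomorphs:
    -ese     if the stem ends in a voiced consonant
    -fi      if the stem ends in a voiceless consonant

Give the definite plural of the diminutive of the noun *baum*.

The final sound of *baum* is /m/, which is a consonant, so the diminutive suffix is -vit, giving *baumvit*.
The diminutive form *baumvit* — last vowel /i/ (a front vowel) → -jev → *baumvitjev*.
Since the final consonant of the plural form *baumvitjev* is /v/ (voiced), it takes -ese, giving *baumvitjevese*.

baumvitjevese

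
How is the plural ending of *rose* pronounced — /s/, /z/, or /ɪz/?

/ɪz/

The stem *rose* ends in a sibilant (/s, z, ʃ, ʒ, tʃ, dʒ/).
The plural suffix surfaces as /ɪz/ after sibilants, /s/ after other voiceless consonants, and /z/ after other voiced sounds.
So the plural -s on *rose* is pronounced /ɪz/.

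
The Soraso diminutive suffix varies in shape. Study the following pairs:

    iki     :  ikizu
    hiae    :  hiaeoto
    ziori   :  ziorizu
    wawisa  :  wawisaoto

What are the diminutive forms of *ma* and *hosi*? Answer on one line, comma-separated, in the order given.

maoto, hosizu

Looking at the last vowel of each stem: -zu when the last vowel of the stem is a high vowel (*iki*, *ziori*); -oto when the last vowel of the stem is a non-high vowel (*hiae*, *wawisa*).
*ma*: last vowel = /a/, a non-high vowel → -oto → *maoto*.
The last vowel of *hosi* is /i/, which is a high vowel, so the suffix is -zu, giving *hosizu*.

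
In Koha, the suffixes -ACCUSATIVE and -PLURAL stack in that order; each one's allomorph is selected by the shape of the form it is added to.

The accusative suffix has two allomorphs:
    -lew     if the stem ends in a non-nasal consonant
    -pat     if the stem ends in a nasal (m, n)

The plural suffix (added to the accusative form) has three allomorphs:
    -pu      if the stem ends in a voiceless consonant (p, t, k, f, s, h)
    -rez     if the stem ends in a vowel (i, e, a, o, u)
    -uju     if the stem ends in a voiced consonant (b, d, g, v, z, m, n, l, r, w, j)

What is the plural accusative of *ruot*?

*ruot* — final consonant /t/ (non-nasal) → -lew → *ruotlew*.
The final sound of the accusative form *ruotlew* is /w/, which is a voiced consonant, so the plural suffix is -uju, giving *ruotlewuju*.

ruotlewuju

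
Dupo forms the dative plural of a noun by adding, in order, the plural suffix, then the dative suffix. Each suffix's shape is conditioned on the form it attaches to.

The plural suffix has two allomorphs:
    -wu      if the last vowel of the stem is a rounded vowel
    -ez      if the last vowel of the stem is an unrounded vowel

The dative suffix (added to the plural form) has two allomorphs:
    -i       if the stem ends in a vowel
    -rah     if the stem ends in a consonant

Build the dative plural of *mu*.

muwui

*mu*: last vowel = /u/, a rounded vowel → -wu → *muwu*.
Since the final sound of the plural form *muwu* is /u/ (a vowel), it takes -i, giving *muwui*.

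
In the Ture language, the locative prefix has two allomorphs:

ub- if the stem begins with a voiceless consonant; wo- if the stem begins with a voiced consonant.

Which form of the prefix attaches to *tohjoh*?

ub-

Since the first consonant of *tohjoh* is /t/ (voiceless), it takes ub-.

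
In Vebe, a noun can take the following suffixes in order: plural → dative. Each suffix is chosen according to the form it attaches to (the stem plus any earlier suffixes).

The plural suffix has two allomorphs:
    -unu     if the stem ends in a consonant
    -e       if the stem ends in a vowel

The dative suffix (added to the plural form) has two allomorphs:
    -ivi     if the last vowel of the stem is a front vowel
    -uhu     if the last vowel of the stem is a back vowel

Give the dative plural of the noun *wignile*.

The final sound of *wignile* is /e/, which is a vowel, so the plural suffix is -e, giving *wignilee*.
The last vowel of the plural form *wignilee* is /e/, which is a front vowel, so the dative suffix is -ivi, giving *wignileeivi*.

wignileeivi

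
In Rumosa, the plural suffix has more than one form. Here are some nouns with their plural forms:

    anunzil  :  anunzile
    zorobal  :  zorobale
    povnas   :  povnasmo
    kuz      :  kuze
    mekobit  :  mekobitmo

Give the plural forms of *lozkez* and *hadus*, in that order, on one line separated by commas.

lozkeze, hadusmo

The suffix is conditioned by the final consonant: -mo when the stem ends in a voiceless consonant (*povnas*, *mekobit*); -e when the stem ends in a voiced consonant (*anunzil*, *zorobal*, *kuz*).
*lozkez* — final consonant /z/ (voiced) → -e → *lozkeze*.
*hadus* — final consonant /s/ (voiceless) → -mo → *hadusmo*.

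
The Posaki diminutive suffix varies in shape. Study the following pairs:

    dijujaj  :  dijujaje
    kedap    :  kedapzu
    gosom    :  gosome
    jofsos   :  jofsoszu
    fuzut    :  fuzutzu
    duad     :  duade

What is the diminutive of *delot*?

The suffix is conditioned by the final consonant: -zu when the stem ends in a voiceless consonant (*kedap*, *jofsos*, *fuzut*); -e when the stem ends in a voiced consonant (*dijujaj*, *gosom*, *duad*).
*delot*: final consonant = /t/, voiceless → -zu → *delotzu*.

delotzu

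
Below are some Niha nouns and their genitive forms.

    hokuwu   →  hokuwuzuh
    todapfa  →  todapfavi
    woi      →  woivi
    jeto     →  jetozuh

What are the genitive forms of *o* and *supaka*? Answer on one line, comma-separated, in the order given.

The alternation tracks the last vowel of the stem — -zuh when the last vowel of the stem is a rounded vowel (*hokuwu*, *jeto*); -vi when the last vowel of the stem is an unrounded vowel (*todapfa*, *woi*).
*o*: last vowel = /o/, a rounded vowel → -zuh → *ozuh*.
*supaka* — last vowel /a/ (an unrounded vowel) → -vi → *supakavi*.

ozuh, supakavi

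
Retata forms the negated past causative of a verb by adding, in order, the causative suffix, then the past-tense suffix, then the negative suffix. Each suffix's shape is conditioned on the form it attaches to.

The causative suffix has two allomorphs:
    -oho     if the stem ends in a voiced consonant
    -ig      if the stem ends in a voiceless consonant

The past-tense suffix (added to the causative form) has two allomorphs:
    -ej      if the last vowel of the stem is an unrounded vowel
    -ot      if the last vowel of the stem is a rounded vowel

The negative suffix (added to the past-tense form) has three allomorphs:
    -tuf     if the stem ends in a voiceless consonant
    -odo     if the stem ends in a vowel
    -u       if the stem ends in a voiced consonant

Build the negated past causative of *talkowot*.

Since the final consonant of *talkowot* is /t/ (voiceless), it takes -ig, giving *talkowotig*.
The causative form *talkowotig* — last vowel /i/ (an unrounded vowel) → -ej → *talkowotigej*.
The past-tense form *talkowotigej* — final sound /j/ (a voiced consonant) → -u → *talkowotigeju*.

talkowotigeju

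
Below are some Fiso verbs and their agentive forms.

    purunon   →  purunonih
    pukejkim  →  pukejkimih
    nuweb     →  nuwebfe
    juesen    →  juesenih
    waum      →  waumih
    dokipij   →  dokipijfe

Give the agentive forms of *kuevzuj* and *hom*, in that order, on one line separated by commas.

kuevzujfe, homih

Looking at the final consonant of each stem: -ih when the stem ends in a nasal (*purunon*, *pukejkim*, *juesen*, *waum*); -fe when the stem ends in a non-nasal consonant (*nuweb*, *dokipij*).
Since the final consonant of *kuevzuj* is /j/ (non-nasal), it takes -fe, giving *kuevzujfe*.
The final consonant of *hom* is /m/, which is a nasal, so the suffix is -ih, giving *homih*.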